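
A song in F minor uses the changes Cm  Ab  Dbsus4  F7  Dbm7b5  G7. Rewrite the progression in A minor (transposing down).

F minor down to A minor is a minor sixth; each chord root moves by that interval while the quality stays the same.
Cm: root C down a minor sixth → E, giving Em.
Ab: root Ab down a minor sixth → C, giving C.
Dbsus4: root Db down a minor sixth → F, giving Fsus4.
F7: root F down a minor sixth → A, giving A7.
Dbm7b5: root Db down a minor sixth → F, giving Fm7b5.
G7: root G down a minor sixth → B, giving B7.

Em C Fsus4 A7 Fm7b5 B7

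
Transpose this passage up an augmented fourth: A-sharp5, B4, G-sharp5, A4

D##6 E#5 C##6 D#5

An augmented fourth up from A#5 gives D##6.
B4: a fourth up reaches E, and 6 semitones makes it E#5.
An augmented fourth up from G#5 gives C##6.
An augmented fourth up from A4 gives D#5.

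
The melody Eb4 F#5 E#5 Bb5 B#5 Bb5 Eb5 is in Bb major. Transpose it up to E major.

From Bb up to E is an augmented fourth; apply that to each pitch.
Eb4 gives A4
F#5 gives B#5
E#5 gives A##5
Bb5 gives E6
B#5 gives E##6
Bb5 gives E6
Eb5 gives A5

A4 B#5 A##5 E6 E##6 E6 A5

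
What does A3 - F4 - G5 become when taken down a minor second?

A3 to G#3
F4 to E4
G5 to F#5

G#3 E4 F#5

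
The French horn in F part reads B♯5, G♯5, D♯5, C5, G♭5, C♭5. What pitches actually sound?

E#5 C#5 G#4 F4 Cb5 Fb4

The French horn in F sounds a perfect fifth below written, so transpose each written note down a perfect fifth.
B#5 to E#5
G#5 to C#5
D#5 to G#4
C5 to F4
Gb5 to Cb5
Cb5 to Fb4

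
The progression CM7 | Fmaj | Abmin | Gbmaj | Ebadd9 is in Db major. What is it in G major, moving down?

F#M7 Bmaj Dmin Cmaj Aadd9

Db major down to G major is a diminished fifth; each chord root moves by that interval while the quality stays the same.
CM7: root C down a diminished fifth → F#, giving F#M7.
Fmaj: root F down a diminished fifth → B, giving Bmaj.
Abmin: root Ab down a diminished fifth → D, giving Dmin.
Gbmaj: root Gb down a diminished fifth → C, giving Cmaj.
Ebadd9: root Eb down a diminished fifth → A, giving Aadd9.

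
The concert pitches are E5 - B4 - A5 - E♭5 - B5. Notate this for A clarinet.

G5 D5 C6 Gb5 D6

Written C4 sounds as A3 on the A clarinet, so concert pitches are written a minor third up.
E5 → G5
B4 → D5
A5 → C6
Eb5 → Gb5
B5 → D6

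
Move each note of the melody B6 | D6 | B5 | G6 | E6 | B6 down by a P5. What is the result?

E6 G5 E5 C6 A5 E6

B6 -> E6
D6 -> G5
B5 -> E5
G6 -> C6
E6 -> A5
B6 -> E6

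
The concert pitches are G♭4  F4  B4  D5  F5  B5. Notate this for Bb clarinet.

Written C4 sounds as Bb3 on the Bb clarinet, so concert pitches are written a major second up.
Gb4 to Ab4
F4 to G4
B4 to C#5
D5 to E5
F5 to G5
B5 to C#6

Ab4 G4 C#5 E5 G5 C#6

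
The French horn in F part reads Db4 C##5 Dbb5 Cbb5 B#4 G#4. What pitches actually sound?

Gb3 F##4 Gbb4 Fbb4 E#4 C#4

The French horn in F sounds a perfect fifth below written, so transpose each written note down a perfect fifth.
Db4 gives Gb3
C##5 gives F##4
Dbb5 gives Gbb4
Cbb5 gives Fbb4
B#4 gives E#4
G#4 gives C#4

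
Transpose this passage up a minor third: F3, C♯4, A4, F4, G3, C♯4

Ab3 E4 C5 Ab4 Bb3 E4

A minor third up from F3 gives Ab3.
C#4: a third up reaches E, and 3 semitones makes it E4.
A minor third up from A4 gives C5.
F4 up a minor third is Ab4.
G3: a third up reaches B, and 3 semitones makes it Bb3.
C#4: a third up reaches E, and 3 semitones makes it E4.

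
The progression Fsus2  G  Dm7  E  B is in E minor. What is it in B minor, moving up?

Csus2 D Am7 B F#

E minor up to B minor is a perfect fifth; each chord root moves by that interval while the quality stays the same.
Fsus2: root F up a perfect fifth → C, giving Csus2.
G: root G up a perfect fifth → D, giving D.
Dm7: root D up a perfect fifth → A, giving Am7.
E: root E up a perfect fifth → B, giving B.
B: root B up a perfect fifth → F#, giving F#.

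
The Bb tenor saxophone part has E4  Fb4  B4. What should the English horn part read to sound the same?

A3 Bbb3 E4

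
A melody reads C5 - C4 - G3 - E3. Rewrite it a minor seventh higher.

C5: a seventh up reaches B, and 10 semitones makes it Bb5.
C4 up a minor seventh is Bb4.
A minor seventh up from G3 gives F4.
A minor seventh up from E3 gives D4.

Bb5 Bb4 F4 D4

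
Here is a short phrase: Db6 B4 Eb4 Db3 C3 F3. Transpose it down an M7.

Db6 becomes Ebb5
B4 becomes C4
Eb4 becomes Fb3
Db3 becomes Ebb2
C3 becomes Db2
F3 becomes Gb2

Ebb5 C4 Fb3 Ebb2 Db2 Gb2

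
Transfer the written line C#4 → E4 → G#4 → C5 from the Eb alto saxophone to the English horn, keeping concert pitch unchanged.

First find concert pitch: the Eb alto saxophone sounds a major sixth below written, so C#4 E4 G#4 C5 sounds E3 G3 B3 Eb4.
Then write for English horn: it sounds a perfect fifth below written, so the part must be a perfect fifth above concert.
E3 → B3
G3 → D4
B3 → F#4
Eb4 → Bb4

B3 D4 F#4 Bb4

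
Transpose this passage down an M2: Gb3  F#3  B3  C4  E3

Fb3 E3 A3 Bb3 D3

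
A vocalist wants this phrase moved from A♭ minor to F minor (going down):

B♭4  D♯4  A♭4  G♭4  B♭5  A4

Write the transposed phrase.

G4 B#3 F4 Eb4 G5 F#4

From A♭ down to F is a minor third; apply that to each pitch.
Bb4 gives G4
D#4 gives B#3
Ab4 gives F4
Gb4 gives Eb4
Bb5 gives G5
A4 gives F#4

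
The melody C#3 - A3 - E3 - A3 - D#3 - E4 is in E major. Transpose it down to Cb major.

Ab2 Fb3 Cb3 Fb3 Bb2 Cb4

From E down to Cb is an augmented third; apply that to each pitch.
C#3 becomes Ab2
A3 becomes Fb3
E3 becomes Cb3
A3 becomes Fb3
D#3 becomes Bb2
E4 becomes Cb4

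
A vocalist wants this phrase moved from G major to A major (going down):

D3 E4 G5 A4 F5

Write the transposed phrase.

E2 F#3 A4 B3 G4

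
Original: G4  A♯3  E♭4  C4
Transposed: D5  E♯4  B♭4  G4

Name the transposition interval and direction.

up a perfect fifth

From G4 to D5 is 5 letter names — a fifth of some quality.
G4 to D5 is 7 semitones, which makes it a perfect fifth; the second version is higher, so the direction is up.
Checking another pair — C4 → G4 — gives the same interval.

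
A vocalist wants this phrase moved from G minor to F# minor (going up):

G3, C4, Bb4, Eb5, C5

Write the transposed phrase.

G minor to F# minor up is a major seventh, so every note moves up by that interval.
G3 to F#4
C4 to B4
Bb4 to A5
Eb5 to D6
C5 to B5

F#4 B4 A5 D6 B5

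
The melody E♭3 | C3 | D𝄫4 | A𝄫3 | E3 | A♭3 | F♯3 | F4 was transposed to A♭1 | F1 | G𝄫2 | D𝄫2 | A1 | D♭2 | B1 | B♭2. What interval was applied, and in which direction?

From Eb3 to Ab1 is 12 letter names — a twelfth of some quality.
Ab1 to Eb3 is 19 semitones, which makes it a perfect twelfth; the second version is lower, so the direction is down.
Checking another pair — F4 → Bb2 — gives the same interval.

down a perfect twelfth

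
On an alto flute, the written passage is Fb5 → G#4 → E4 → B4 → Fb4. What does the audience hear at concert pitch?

Written C4 on the alto flute sounds as G3, a perfect fourth lower; apply that shift to every note.
Fb5 gives Cb5
G#4 gives D#4
E4 gives B3
B4 gives F#4
Fb4 gives Cb4

Cb5 D#4 B3 F#4 Cb4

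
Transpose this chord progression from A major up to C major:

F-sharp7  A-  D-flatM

A major up to C major is a minor third; each chord root moves by that interval while the quality stays the same.
F-sharp7: root F-sharp up a minor third → A, giving A7.
A-: root A up a minor third → C, giving C-.
D-flatM: root D-flat up a minor third → Fb, giving FbM.

A7 C- FbM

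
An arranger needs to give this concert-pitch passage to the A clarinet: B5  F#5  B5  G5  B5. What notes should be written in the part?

D6 A5 D6 Bb5 D6

The A clarinet sounds a minor third below written, so the written part must be a minor third above concert — transpose each note up.
B5 → D6
F#5 → A5
B5 → D6
G5 → Bb5
B5 → D6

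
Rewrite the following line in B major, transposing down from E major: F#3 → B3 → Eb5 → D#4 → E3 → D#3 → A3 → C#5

C#3 F#3 Bb4 A#3 B2 A#2 E3 G#4

From E down to B is a perfect fourth; apply that to each pitch.
F#3 becomes C#3
B3 becomes F#3
Eb5 becomes Bb4
D#4 becomes A#3
E3 becomes B2
D#3 becomes A#2
A3 becomes E3
C#5 becomes G#4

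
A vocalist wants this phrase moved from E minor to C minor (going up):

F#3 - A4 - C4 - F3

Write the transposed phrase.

D4 F5 Ab4 Db4

E minor to C minor up is a minor sixth, so every note moves up by that interval.
F#3 → D4
A4 → F5
C4 → Ab4
F3 → Db4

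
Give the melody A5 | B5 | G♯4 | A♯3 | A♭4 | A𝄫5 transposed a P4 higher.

D6 E6 C#5 D#4 Db5 Dbb6

A5 becomes D6
B5 becomes E6
G#4 becomes C#5
A#3 becomes D#4
Ab4 becomes Db5
Abb5 becomes Dbb6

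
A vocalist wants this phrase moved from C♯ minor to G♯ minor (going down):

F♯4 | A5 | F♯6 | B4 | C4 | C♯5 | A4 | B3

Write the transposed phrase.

C♯ minor to G♯ minor down is a perfect fourth, so every note moves down by that interval.
F#4 becomes C#4
A5 becomes E5
F#6 becomes C#6
B4 becomes F#4
C4 becomes G3
C#5 becomes G#4
A4 becomes E4
B3 becomes F#3

C#4 E5 C#6 F#4 G3 G#4 E4 F#3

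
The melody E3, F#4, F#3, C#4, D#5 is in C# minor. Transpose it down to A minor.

C3 D4 D3 A3 B4

From C# down to A is a major third; apply that to each pitch.
E3 -> C3
F#4 -> D4
F#3 -> D3
C#4 -> A3
D#5 -> B4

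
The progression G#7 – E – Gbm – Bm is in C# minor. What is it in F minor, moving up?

C7 Ab Cbbm Ebm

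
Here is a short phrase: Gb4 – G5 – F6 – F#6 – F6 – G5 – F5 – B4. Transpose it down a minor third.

Eb4 E5 D6 D#6 D6 E5 D5 G#4

A minor third down from Gb4 gives Eb4.
A minor third down from G5 gives E5.
F6 down a minor third is D6.
A minor third down from F#6 gives D#6.
F6 down a minor third is D6.
G5 down a minor third is E5.
F5: a third down reaches D, and 3 semitones makes it D5.
B4 down a minor third is G#4.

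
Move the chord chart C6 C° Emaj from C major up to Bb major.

C major up to Bb major is a minor seventh; each chord root moves by that interval while the quality stays the same.
C6: root C up a minor seventh → Bb, giving Bb6.
C°: root C up a minor seventh → Bb, giving Bb°.
Emaj: root E up a minor seventh → D, giving Dmaj.

Bb6 Bb° Dmaj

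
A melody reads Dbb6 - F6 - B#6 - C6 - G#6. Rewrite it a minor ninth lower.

Cb5 E5 A##5 B4 F##5

Dbb6 gives Cb5
F6 gives E5
B#6 gives A##5
C6 gives B4
G#6 gives F##5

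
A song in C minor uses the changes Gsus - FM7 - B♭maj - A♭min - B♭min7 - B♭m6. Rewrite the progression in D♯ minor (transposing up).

A#sus G#M7 C#maj Bmin C#min7 C#m6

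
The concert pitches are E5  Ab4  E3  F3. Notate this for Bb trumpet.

F#5 Bb4 F#3 G3

The Bb trumpet sounds a major second below written, so the written part must be a major second above concert — transpose each note up.
E5 → F#5
Ab4 → Bb4
E3 → F#3
F3 → G3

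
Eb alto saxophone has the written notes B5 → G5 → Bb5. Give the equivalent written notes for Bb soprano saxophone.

E5 C5 Eb5

First find concert pitch: the Eb alto saxophone sounds a major sixth below written, so B5 G5 Bb5 sounds D5 Bb4 Db5.
Then write for Bb soprano saxophone: it sounds a major second below written, so the part must be a major second above concert.
D5 → E5
Bb4 → C5
Db5 → Eb5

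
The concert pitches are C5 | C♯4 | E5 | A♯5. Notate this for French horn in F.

G5 G#4 B5 E#6

The French horn in F sounds a perfect fifth below written, so the written part must be a perfect fifth above concert — transpose each note up.
C5 becomes G5
C#4 becomes G#4
E5 becomes B5
A#5 becomes E#6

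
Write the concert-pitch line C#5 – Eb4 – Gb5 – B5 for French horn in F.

G#5 Bb4 Db6 F#6

Written C4 sounds as F3 on the French horn in F, so concert pitches are written a perfect fifth up.
C#5 gives G#5
Eb4 gives Bb4
Gb5 gives Db6
B5 gives F#6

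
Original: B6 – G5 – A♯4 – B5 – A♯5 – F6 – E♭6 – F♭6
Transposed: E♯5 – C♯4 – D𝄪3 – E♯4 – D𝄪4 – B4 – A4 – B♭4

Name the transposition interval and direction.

down a diminished twelfth

From B6 to E#5 is 12 letter names — a twelfth of some quality.
E#5 to B6 is 18 semitones, which makes it a diminished twelfth; the second version is lower, so the direction is down.
Checking another pair — Fb6 → Bb4 — gives the same interval.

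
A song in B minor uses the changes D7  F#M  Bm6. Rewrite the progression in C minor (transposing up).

Eb7 GM Cm6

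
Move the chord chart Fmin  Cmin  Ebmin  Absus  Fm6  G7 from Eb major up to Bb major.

Cmin Gmin Bbmin Ebsus Cm6 D7

Eb major up to Bb major is a perfect fifth; each chord root moves by that interval while the quality stays the same.
Fmin: root F up a perfect fifth → C, giving Cmin.
Cmin: root C up a perfect fifth → G, giving Gmin.
Ebmin: root Eb up a perfect fifth → Bb, giving Bbmin.
Absus: root Ab up a perfect fifth → Eb, giving Ebsus.
Fm6: root F up a perfect fifth → C, giving Cm6.
G7: root G up a perfect fifth → D, giving D7.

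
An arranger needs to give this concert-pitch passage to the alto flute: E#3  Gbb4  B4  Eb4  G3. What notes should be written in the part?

A#3 Cbb5 E5 Ab4 C4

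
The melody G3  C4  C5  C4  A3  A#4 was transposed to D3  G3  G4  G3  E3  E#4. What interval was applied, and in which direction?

down a perfect fourth

Take the first pair: G3 → D3. G to D spans 4 letter names, so the interval is some kind of fourth.
D3 to G3 is 5 semitones, which makes it a perfect fourth; the second version is lower, so the direction is down.
Checking another pair — A#4 → E#4 — gives the same interval.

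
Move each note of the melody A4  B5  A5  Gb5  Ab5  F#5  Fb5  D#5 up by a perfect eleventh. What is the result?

A4 to D6
B5 to E7
A5 to D7
Gb5 to Cb7
Ab5 to Db7
F#5 to B6
Fb5 to Bbb6
D#5 to G#6

D6 E7 D7 Cb7 Db7 B6 Bbb6 G#6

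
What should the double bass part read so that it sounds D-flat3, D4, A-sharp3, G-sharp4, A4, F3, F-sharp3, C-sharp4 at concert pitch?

Db4 D5 A#4 G#5 A5 F4 F#4 C#5

The double bass sounds a perfect octave below written, so the written part must be a perfect octave above concert — transpose each note up.
Db3 -> Db4
D4 -> D5
A#3 -> A#4
G#4 -> G#5
A4 -> A5
F3 -> F4
F#3 -> F#4
C#4 -> C#5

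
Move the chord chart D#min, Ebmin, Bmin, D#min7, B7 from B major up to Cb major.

Ebmin Fbbmin Cbmin Ebmin7 Cb7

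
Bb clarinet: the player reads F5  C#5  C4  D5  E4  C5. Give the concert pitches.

Eb5 B4 Bb3 C5 D4 Bb4

Written C4 on the Bb clarinet sounds as Bb3, a major second lower; apply that shift to every note.
F5 to Eb5
C#5 to B4
C4 to Bb3
D5 to C5
E4 to D4
C5 to Bb4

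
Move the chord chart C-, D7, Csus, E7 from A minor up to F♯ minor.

A- B7 Asus C#7

A minor up to F♯ minor is a major sixth; each chord root moves by that interval while the quality stays the same.
C-: root C up a major sixth → A, giving A-.
D7: root D up a major sixth → B, giving B7.
Csus: root C up a major sixth → A, giving Asus.
E7: root E up a major sixth → C#, giving C#7.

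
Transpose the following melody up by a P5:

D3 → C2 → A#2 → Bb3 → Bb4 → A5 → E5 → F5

A3 G2 E#3 F4 F5 E6 B5 C6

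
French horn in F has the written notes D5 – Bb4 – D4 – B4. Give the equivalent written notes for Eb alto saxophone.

First find concert pitch: the French horn in F sounds a perfect fifth below written, so D5 Bb4 D4 B4 sounds G4 Eb4 G3 E4.
Then write for Eb alto saxophone: it sounds a major sixth below written, so the part must be a major sixth above concert.
G4 → E5
Eb4 → C5
G3 → E4
E4 → C#5

E5 C5 E4 C#5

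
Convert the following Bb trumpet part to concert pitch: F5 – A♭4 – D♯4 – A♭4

Eb5 Gb4 C#4 Gb4

The Bb trumpet sounds a major second below written, so transpose each written note down a major second.
F5 to Eb5
Ab4 to Gb4
D#4 to C#4
Ab4 to Gb4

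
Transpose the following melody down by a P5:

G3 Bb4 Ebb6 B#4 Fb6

C3 Eb4 Abb5 E#4 Bbb5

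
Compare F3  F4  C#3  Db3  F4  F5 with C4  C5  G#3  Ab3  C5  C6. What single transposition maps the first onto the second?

up a perfect fifth

Take the first pair: F3 → C4. F to C spans 5 letter names, so the interval is some kind of fifth.
F3 to C4 is 7 semitones, which makes it a perfect fifth; the second version is higher, so the direction is up.
Checking another pair — F5 → C6 — gives the same interval.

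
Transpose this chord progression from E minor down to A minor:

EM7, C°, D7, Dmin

AM7 F° G7 Gmin

E minor down to A minor is a perfect fifth; each chord root moves by that interval while the quality stays the same.
EM7: root E down a perfect fifth → A, giving AM7.
C°: root C down a perfect fifth → F, giving F°.
D7: root D down a perfect fifth → G, giving G7.
Dmin: root D down a perfect fifth → G, giving Gmin.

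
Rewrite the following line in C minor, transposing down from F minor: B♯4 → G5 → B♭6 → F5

F minor to C minor down is a perfect fourth, so every note moves down by that interval.
B#4 -> F##4
G5 -> D5
Bb6 -> F6
F5 -> C5

F##4 D5 F6 C5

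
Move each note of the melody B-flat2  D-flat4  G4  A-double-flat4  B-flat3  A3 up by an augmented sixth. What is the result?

Bb2 -> G#3
Db4 -> B4
G4 -> E#5
Abb4 -> F5
Bb3 -> G#4
A3 -> F##4

G#3 B4 E#5 F5 G#4 F##4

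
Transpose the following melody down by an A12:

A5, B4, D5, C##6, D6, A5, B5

Db4 Eb3 Gb3 F#4 Gb4 Db4 Eb4

An augmented twelfth down from A5 gives Db4.
B4: a twelfth down reaches E, and 20 semitones makes it Eb3.
D5: a twelfth down reaches G, and 20 semitones makes it Gb3.
An augmented twelfth down from C##6 gives F#4.
D6: a twelfth down reaches G, and 20 semitones makes it Gb4.
An augmented twelfth down from A5 gives Db4.
B5 down an augmented twelfth is Eb4.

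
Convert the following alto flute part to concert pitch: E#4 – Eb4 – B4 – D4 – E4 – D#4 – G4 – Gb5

B#3 Bb3 F#4 A3 B3 A#3 D4 Db5

Written C4 on the alto flute sounds as G3, a perfect fourth lower; apply that shift to every note.
E#4 -> B#3
Eb4 -> Bb3
B4 -> F#4
D4 -> A3
E4 -> B3
D#4 -> A#3
G4 -> D4
Gb5 -> Db5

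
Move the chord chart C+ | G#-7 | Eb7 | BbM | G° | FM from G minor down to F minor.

Bb+ F#-7 Db7 AbM F° EbM

G minor down to F minor is a major second; each chord root moves by that interval while the quality stays the same.
C+: root C down a major second → Bb, giving Bb+.
G#-7: root G# down a major second → F#, giving F#-7.
Eb7: root Eb down a major second → Db, giving Db7.
BbM: root Bb down a major second → Ab, giving AbM.
G°: root G down a major second → F, giving F°.
FM: root F down a major second → Eb, giving EbM.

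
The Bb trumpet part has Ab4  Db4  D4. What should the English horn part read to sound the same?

Db5 Gb4 G4

First find concert pitch: the Bb trumpet sounds a major second below written, so Ab4 Db4 D4 sounds Gb4 Cb4 C4.
Then write for English horn: it sounds a perfect fifth below written, so the part must be a perfect fifth above concert.
Gb4 → Db5
Cb4 → Gb4
C4 → G4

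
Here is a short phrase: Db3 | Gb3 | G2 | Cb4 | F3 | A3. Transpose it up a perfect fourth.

Db3 → Gb3
Gb3 → Cb4
G2 → C3
Cb4 → Fb4
F3 → Bb3
A3 → D4

Gb3 Cb4 C3 Fb4 Bb3 D4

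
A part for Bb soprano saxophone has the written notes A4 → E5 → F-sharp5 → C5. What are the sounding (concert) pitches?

G4 D5 E5 Bb4

The Bb soprano saxophone sounds a major second below written, so transpose each written note down a major second.
A4 gives G4
E5 gives D5
F#5 gives E5
C5 gives Bb4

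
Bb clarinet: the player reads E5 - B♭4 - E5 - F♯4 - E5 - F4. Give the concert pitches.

The Bb clarinet sounds a major second below written, so transpose each written note down a major second.
E5 to D5
Bb4 to Ab4
E5 to D5
F#4 to E4
E5 to D5
F4 to Eb4

D5 Ab4 D5 E4 D5 Eb4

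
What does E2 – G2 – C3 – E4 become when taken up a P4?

A2 C3 F3 A4

E2 up a perfect fourth is A2.
A perfect fourth up from G2 gives C3.
A perfect fourth up from C3 gives F3.
E4 up a perfect fourth is A4.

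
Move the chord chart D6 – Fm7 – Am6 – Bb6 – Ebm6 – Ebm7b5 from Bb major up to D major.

F#6 Am7 C#m6 D6 Gm6 Gm7b5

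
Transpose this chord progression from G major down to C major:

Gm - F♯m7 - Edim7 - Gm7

Cm Bm7 Adim7 Cm7

G major down to C major is a perfect fifth; each chord root moves by that interval while the quality stays the same.
Gm: root G down a perfect fifth → C, giving Cm.
F♯m7: root F♯ down a perfect fifth → B, giving Bm7.
Edim7: root E down a perfect fifth → A, giving Adim7.
Gm7: root G down a perfect fifth → C, giving Cm7.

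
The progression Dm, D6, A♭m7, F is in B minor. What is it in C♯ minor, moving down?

Em E6 Bbm7 G

B minor down to C♯ minor is a minor seventh; each chord root moves by that interval while the quality stays the same.
Dm: root D down a minor seventh → E, giving Em.
D6: root D down a minor seventh → E, giving E6.
A♭m7: root A♭ down a minor seventh → Bb, giving Bbm7.
F: root F down a minor seventh → G, giving G.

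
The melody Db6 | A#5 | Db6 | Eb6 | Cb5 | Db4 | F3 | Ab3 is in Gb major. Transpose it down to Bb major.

From Gb down to Bb is a minor sixth; apply that to each pitch.
Db6 becomes F5
A#5 becomes C##5
Db6 becomes F5
Eb6 becomes G5
Cb5 becomes Eb4
Db4 becomes F3
F3 becomes A2
Ab3 becomes C3

F5 C##5 F5 G5 Eb4 F3 A2 C3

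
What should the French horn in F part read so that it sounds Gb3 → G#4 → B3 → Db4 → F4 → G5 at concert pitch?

Written C4 sounds as F3 on the French horn in F, so concert pitches are written a perfect fifth up.
Gb3 becomes Db4
G#4 becomes D#5
B3 becomes F#4
Db4 becomes Ab4
F4 becomes C5
G5 becomes D6

Db4 D#5 F#4 Ab4 C5 D6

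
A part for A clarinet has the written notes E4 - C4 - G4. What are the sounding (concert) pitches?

C#4 A3 E4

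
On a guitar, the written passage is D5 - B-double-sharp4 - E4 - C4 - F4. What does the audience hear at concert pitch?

D4 B##3 E3 C3 F3

The guitar sounds a perfect octave below written, so transpose each written note down a perfect octave.
D5 → D4
B##4 → B##3
E4 → E3
C4 → C3
F4 → F3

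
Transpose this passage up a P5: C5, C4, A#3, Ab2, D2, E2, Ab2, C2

C5 -> G5
C4 -> G4
A#3 -> E#4
Ab2 -> Eb3
D2 -> A2
E2 -> B2
Ab2 -> Eb3
C2 -> G2

G5 G4 E#4 Eb3 A2 B2 Eb3 G2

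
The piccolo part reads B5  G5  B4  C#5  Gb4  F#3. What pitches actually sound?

Written C4 on the piccolo sounds as C5, a perfect octave higher; apply that shift to every note.
B5 gives B6
G5 gives G6
B4 gives B5
C#5 gives C#6
Gb4 gives Gb5
F#3 gives F#4

B6 G6 B5 C#6 Gb5 F#4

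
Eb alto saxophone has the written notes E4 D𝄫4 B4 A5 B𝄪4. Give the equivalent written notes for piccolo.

G2 Fbb2 D3 C4 D##3

First find concert pitch: the Eb alto saxophone sounds a major sixth below written, so E4 D𝄫4 B4 A5 B𝄪4 sounds G3 Fbb3 D4 C5 D##4.
Then write for piccolo: it sounds a perfect octave above written, so the part must be a perfect octave below concert.
G3 → G2
Fbb3 → Fbb2
D4 → D3
C5 → C4
D##4 → D##3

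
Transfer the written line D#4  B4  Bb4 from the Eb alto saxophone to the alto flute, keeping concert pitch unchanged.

First find concert pitch: the Eb alto saxophone sounds a major sixth below written, so D#4 B4 Bb4 sounds F#3 D4 Db4.
Then write for alto flute: it sounds a perfect fourth below written, so the part must be a perfect fourth above concert.
F#3 → B3
D4 → G4
Db4 → Gb4

B3 G4 Gb4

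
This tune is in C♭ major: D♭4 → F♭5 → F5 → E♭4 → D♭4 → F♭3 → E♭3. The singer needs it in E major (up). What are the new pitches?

F#4 A5 A#5 G#4 F#4 A3 G#3

C♭ major to E major up is an augmented third, so every note moves up by that interval.
Db4 gives F#4
Fb5 gives A5
F5 gives A#5
Eb4 gives G#4
Db4 gives F#4
Fb3 gives A3
Eb3 gives G#3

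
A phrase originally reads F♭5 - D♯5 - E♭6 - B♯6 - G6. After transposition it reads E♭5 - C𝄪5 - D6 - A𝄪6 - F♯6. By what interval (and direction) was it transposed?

down a minor second

Take the first pair: Fb5 → Eb5. F to E spans 2 letter names, so the interval is some kind of second.
Eb5 to Fb5 is 1 semitone, which makes it a minor second; the second version is lower, so the direction is down.
Checking another pair — G6 → F#6 — gives the same interval.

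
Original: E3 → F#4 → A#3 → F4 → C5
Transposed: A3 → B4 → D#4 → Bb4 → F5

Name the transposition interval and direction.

up a perfect fourth

From E3 to A3 is 4 letter names — a fourth of some quality.
E3 to A3 is 5 semitones, which makes it a perfect fourth; the second version is higher, so the direction is up.
Checking another pair — C5 → F5 — gives the same interval.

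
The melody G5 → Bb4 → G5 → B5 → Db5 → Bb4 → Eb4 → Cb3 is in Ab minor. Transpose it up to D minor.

C#6 E5 C#6 E#6 G5 E5 A4 F3

From Ab up to D is an augmented fourth; apply that to each pitch.
G5 -> C#6
Bb4 -> E5
G5 -> C#6
B5 -> E#6
Db5 -> G5
Bb4 -> E5
Eb4 -> A4
Cb3 -> F3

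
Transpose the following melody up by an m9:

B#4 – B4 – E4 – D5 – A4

B#4 up a minor ninth is C#6.
B4 up a minor ninth is C6.
A minor ninth up from E4 gives F5.
A minor ninth up from D5 gives Eb6.
A4: a ninth up reaches B, and 13 semitones makes it Bb5.

C#6 C6 F5 Eb6 Bb5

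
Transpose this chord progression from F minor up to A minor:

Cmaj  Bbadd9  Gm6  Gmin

F minor up to A minor is a major third; each chord root moves by that interval while the quality stays the same.
Cmaj: root C up a major third → E, giving Emaj.
Bbadd9: root Bb up a major third → D, giving Dadd9.
Gm6: root G up a major third → B, giving Bm6.
Gmin: root G up a major third → B, giving Bmin.

Emaj Dadd9 Bm6 Bmin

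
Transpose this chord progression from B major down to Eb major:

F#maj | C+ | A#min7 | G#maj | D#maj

Bbmaj Fb+ Dmin7 Cmaj Gmaj

B major down to Eb major is an augmented fifth; each chord root moves by that interval while the quality stays the same.
F#maj: root F# down an augmented fifth → Bb, giving Bbmaj.
C+: root C down an augmented fifth → Fb, giving Fb+.
A#min7: root A# down an augmented fifth → D, giving Dmin7.
G#maj: root G# down an augmented fifth → C, giving Cmaj.
D#maj: root D# down an augmented fifth → G, giving Gmaj.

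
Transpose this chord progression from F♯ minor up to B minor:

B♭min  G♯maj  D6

Ebmin C#maj G6

F♯ minor up to B minor is a perfect fourth; each chord root moves by that interval while the quality stays the same.
B♭min: root B♭ up a perfect fourth → Eb, giving Ebmin.
G♯maj: root G♯ up a perfect fourth → C#, giving C#maj.
D6: root D up a perfect fourth → G, giving G6.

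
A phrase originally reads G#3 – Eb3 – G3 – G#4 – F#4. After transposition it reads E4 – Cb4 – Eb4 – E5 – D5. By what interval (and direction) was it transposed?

up a minor sixth

Take the first pair: G#3 → E4. G to E spans 6 letter names, so the interval is some kind of sixth.
G#3 to E4 is 8 semitones, which makes it a minor sixth; the second version is higher, so the direction is up.
Checking another pair — F#4 → D5 — gives the same interval.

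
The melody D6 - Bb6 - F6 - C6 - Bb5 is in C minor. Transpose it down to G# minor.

A#5 F#6 C#6 G#5 F#5

From C down to G# is a diminished fourth; apply that to each pitch.
D6 to A#5
Bb6 to F#6
F6 to C#6
C6 to G#5
Bb5 to F#5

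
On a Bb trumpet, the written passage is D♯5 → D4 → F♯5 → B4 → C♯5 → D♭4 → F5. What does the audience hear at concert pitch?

C#5 C4 E5 A4 B4 Cb4 Eb5

The Bb trumpet sounds a major second below written, so transpose each written note down a major second.
D#5 becomes C#5
D4 becomes C4
F#5 becomes E5
B4 becomes A4
C#5 becomes B4
Db4 becomes Cb4
F5 becomes Eb5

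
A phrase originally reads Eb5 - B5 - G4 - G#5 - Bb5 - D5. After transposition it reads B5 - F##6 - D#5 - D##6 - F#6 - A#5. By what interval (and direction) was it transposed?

up an augmented fifth

Take the first pair: Eb5 → B5. E to B spans 5 letter names, so the interval is some kind of fifth.
Eb5 to B5 is 8 semitones, which makes it an augmented fifth; the second version is higher, so the direction is up.
Checking another pair — D5 → A#5 — gives the same interval.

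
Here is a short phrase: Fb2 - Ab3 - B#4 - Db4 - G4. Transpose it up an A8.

F3 A4 B##5 D5 G#5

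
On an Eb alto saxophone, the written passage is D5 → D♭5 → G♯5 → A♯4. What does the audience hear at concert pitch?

F4 Fb4 B4 C#4

The Eb alto saxophone sounds a major sixth below written, so transpose each written note down a major sixth.
D5 becomes F4
Db5 becomes Fb4
G#5 becomes B4
A#4 becomes C#4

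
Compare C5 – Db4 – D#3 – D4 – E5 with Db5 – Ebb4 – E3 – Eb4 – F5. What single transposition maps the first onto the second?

up a minor second

Take the first pair: C5 → Db5. C to D spans 2 letter names, so the interval is some kind of second.
C5 to Db5 is 1 semitone, which makes it a minor second; the second version is higher, so the direction is up.
Checking another pair — E5 → F5 — gives the same interval.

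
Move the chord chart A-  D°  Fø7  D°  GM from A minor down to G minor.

G- C° Ebø7 C° FM

A minor down to G minor is a major second; each chord root moves by that interval while the quality stays the same.
A-: root A down a major second → G, giving G-.
D°: root D down a major second → C, giving C°.
Fø7: root F down a major second → Eb, giving Ebø7.
D°: root D down a major second → C, giving C°.
GM: root G down a major second → F, giving FM.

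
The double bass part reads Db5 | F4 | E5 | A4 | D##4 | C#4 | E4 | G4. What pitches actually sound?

Db4 F3 E4 A3 D##3 C#3 E3 G3

Written C4 on the double bass sounds as C3, a perfect octave lower; apply that shift to every note.
Db5 gives Db4
F4 gives F3
E5 gives E4
A4 gives A3
D##4 gives D##3
C#4 gives C#3
E4 gives E3
G4 gives G3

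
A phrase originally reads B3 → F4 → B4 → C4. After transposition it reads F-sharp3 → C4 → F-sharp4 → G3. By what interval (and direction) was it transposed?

Take the first pair: B3 → F#3. B to F spans 4 letter names, so the interval is some kind of fourth.
F#3 to B3 is 5 semitones, which makes it a perfect fourth; the second version is lower, so the direction is down.
Checking another pair — C4 → G3 — gives the same interval.

down a perfect fourth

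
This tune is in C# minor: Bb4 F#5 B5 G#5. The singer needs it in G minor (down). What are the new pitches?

C# minor to G minor down is an augmented fourth, so every note moves down by that interval.
Bb4 -> Fb4
F#5 -> C5
B5 -> F5
G#5 -> D5

Fb4 C5 F5 D5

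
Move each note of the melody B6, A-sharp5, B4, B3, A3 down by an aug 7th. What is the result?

Cb6 Bb4 Cb4 Cb3 Bbb2

An augmented seventh down from B6 gives Cb6.
A#5 down an augmented seventh is Bb4.
B4: a seventh down reaches C, and 12 semitones makes it Cb4.
B3: a seventh down reaches C, and 12 semitones makes it Cb3.
A3 down an augmented seventh is Bbb2.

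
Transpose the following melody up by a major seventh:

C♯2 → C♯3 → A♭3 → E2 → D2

C#2 up a major seventh is B#2.
A major seventh up from C#3 gives B#3.
Ab3 up a major seventh is G4.
E2 up a major seventh is D#3.
D2 up a major seventh is C#3.

B#2 B#3 G4 D#3 C#3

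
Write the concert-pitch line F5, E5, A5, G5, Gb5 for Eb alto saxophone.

D6 C#6 F#6 E6 Eb6

The Eb alto saxophone sounds a major sixth below written, so the written part must be a major sixth above concert — transpose each note up.
F5 to D6
E5 to C#6
A5 to F#6
G5 to E6
Gb5 to Eb6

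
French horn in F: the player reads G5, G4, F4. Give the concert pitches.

The French horn in F sounds a perfect fifth below written, so transpose each written note down a perfect fifth.
G5 gives C5
G4 gives C4
F4 gives Bb3

C5 C4 Bb3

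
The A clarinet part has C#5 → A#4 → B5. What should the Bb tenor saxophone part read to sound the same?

B#5 G##5 A#6

First find concert pitch: the A clarinet sounds a minor third below written, so C#5 A#4 B5 sounds A#4 F##4 G#5.
Then write for Bb tenor saxophone: it sounds a major ninth below written, so the part must be a major ninth above concert.
A#4 → B#5
F##4 → G##5
G#5 → A#6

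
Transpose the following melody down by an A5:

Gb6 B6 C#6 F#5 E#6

Gb6: a fifth down reaches C, and 8 semitones makes it Cbb6.
B6: a fifth down reaches E, and 8 semitones makes it Eb6.
C#6: a fifth down reaches F, and 8 semitones makes it F5.
F#5 down an augmented fifth is Bb4.
E#6 down an augmented fifth is A5.

Cbb6 Eb6 F5 Bb4 A5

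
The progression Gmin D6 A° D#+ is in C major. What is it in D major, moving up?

Amin E6 B° E#+

C major up to D major is a major second; each chord root moves by that interval while the quality stays the same.
Gmin: root G up a major second → A, giving Amin.
D6: root D up a major second → E, giving E6.
A°: root A up a major second → B, giving B°.
D#+: root D# up a major second → E#, giving E#+.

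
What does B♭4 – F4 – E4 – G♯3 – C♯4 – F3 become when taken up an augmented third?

D#5 A#4 G##4 B##3 E##4 A#3

Bb4 gives D#5
F4 gives A#4
E4 gives G##4
G#3 gives B##3
C#4 gives E##4
F3 gives A#3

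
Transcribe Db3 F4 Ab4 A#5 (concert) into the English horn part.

Written C4 sounds as F3 on the English horn, so concert pitches are written a perfect fifth up.
Db3 -> Ab3
F4 -> C5
Ab4 -> Eb5
A#5 -> E#6

Ab3 C5 Eb5 E#6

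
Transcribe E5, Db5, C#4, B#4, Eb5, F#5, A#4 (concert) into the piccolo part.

E4 Db4 C#3 B#3 Eb4 F#4 A#3

The piccolo sounds a perfect octave above written, so the written part must be a perfect octave below concert — transpose each note down.
E5 -> E4
Db5 -> Db4
C#4 -> C#3
B#4 -> B#3
Eb5 -> Eb4
F#5 -> F#4
A#4 -> A#3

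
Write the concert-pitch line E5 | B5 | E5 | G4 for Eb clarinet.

C#5 G#5 C#5 E4

The Eb clarinet sounds a minor third above written, so the written part must be a minor third below concert — transpose each note down.
E5 to C#5
B5 to G#5
E5 to C#5
G4 to E4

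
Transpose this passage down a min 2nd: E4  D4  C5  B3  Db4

D#4 C#4 B4 A#3 C4

E4: a second down reaches D, and 1 semitone makes it D#4.
D4: a second down reaches C, and 1 semitone makes it C#4.
A minor second down from C5 gives B4.
A minor second down from B3 gives A#3.
Db4: a second down reaches C, and 1 semitone makes it C4.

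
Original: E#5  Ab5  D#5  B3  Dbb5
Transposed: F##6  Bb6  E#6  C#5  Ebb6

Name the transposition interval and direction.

Take the first pair: E#5 → F##6. E to F spans 9 letter names, so the interval is some kind of ninth.
E#5 to F##6 is 14 semitones, which makes it a major ninth; the second version is higher, so the direction is up.
Checking another pair — Dbb5 → Ebb6 — gives the same interval.

up a major ninth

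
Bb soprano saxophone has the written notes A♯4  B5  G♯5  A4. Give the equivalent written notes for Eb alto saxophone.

First find concert pitch: the Bb soprano saxophone sounds a major second below written, so A♯4 B5 G♯5 A4 sounds G#4 A5 F#5 G4.
Then write for Eb alto saxophone: it sounds a major sixth below written, so the part must be a major sixth above concert.
G#4 → E#5
A5 → F#6
F#5 → D#6
G4 → E5

E#5 F#6 D#6 E5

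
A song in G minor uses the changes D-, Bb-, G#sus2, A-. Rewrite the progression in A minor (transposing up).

G minor up to A minor is a major second; each chord root moves by that interval while the quality stays the same.
D-: root D up a major second → E, giving E-.
Bb-: root Bb up a major second → C, giving C-.
G#sus2: root G# up a major second → A#, giving A#sus2.
A-: root A up a major second → B, giving B-.

E- C- A#sus2 B-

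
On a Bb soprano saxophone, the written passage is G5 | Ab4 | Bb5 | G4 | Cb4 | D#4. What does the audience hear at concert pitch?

F5 Gb4 Ab5 F4 Bbb3 C#4

The Bb soprano saxophone sounds a major second below written, so transpose each written note down a major second.
G5 to F5
Ab4 to Gb4
Bb5 to Ab5
G4 to F4
Cb4 to Bbb3
D#4 to C#4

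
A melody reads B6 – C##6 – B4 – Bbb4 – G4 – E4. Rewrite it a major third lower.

G6 A#5 G4 Gbb4 Eb4 C4

B6: a third down reaches G, and 4 semitones makes it G6.
C##6 down a major third is A#5.
B4: a third down reaches G, and 4 semitones makes it G4.
Bbb4 down a major third is Gbb4.
A major third down from G4 gives Eb4.
E4: a third down reaches C, and 4 semitones makes it C4.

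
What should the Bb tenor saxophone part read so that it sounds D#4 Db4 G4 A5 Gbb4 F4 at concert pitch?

The Bb tenor saxophone sounds a major ninth below written, so the written part must be a major ninth above concert — transpose each note up.
D#4 gives E#5
Db4 gives Eb5
G4 gives A5
A5 gives B6
Gbb4 gives Abb5
F4 gives G5

E#5 Eb5 A5 B6 Abb5 G5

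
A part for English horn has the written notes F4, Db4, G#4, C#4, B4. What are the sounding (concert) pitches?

The English horn sounds a perfect fifth below written, so transpose each written note down a perfect fifth.
F4 gives Bb3
Db4 gives Gb3
G#4 gives C#4
C#4 gives F#3
B4 gives E4

Bb3 Gb3 C#4 F#3 E4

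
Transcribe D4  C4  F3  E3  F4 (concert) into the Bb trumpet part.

Written C4 sounds as Bb3 on the Bb trumpet, so concert pitches are written a major second up.
D4 → E4
C4 → D4
F3 → G3
E3 → F#3
F4 → G4

E4 D4 G3 F#3 G4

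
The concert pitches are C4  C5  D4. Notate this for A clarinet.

Eb4 Eb5 F4

The A clarinet sounds a minor third below written, so the written part must be a minor third above concert — transpose each note up.
C4 gives Eb4
C5 gives Eb5
D4 gives F4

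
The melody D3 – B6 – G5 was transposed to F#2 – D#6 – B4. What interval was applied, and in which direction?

Take the first pair: D3 → F#2. D to F spans 6 letter names, so the interval is some kind of sixth.
F#2 to D3 is 8 semitones, which makes it a minor sixth; the second version is lower, so the direction is down.
Checking another pair — G5 → B4 — gives the same interval.

down a minor sixth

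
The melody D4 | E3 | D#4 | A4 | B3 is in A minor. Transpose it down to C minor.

A minor to C minor down is a major sixth, so every note moves down by that interval.
D4 gives F3
E3 gives G2
D#4 gives F#3
A4 gives C4
B3 gives D3

F3 G2 F#3 C4 D3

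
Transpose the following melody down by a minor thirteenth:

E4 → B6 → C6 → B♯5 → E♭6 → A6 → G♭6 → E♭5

G#2 D#5 E4 D##4 G4 C#5 Bb4 G3

E4 down a minor thirteenth is G#2.
B6: a thirteenth down reaches D, and 20 semitones makes it D#5.
C6: a thirteenth down reaches E, and 20 semitones makes it E4.
B#5 down a minor thirteenth is D##4.
A minor thirteenth down from Eb6 gives G4.
A minor thirteenth down from A6 gives C#5.
Gb6: a thirteenth down reaches B, and 20 semitones makes it Bb4.
A minor thirteenth down from Eb5 gives G3.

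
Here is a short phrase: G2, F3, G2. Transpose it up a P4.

C3 Bb3 C3

G2 → C3
F3 → Bb3
G2 → C3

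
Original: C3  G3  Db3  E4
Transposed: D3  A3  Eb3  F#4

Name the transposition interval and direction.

up a major second

Take the first pair: C3 → D3. C to D spans 2 letter names, so the interval is some kind of second.
C3 to D3 is 2 semitones, which makes it a major second; the second version is higher, so the direction is up.
Checking another pair — E4 → F#4 — gives the same interval.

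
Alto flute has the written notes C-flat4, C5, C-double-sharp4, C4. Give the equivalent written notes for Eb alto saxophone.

Eb4 E5 E##4 E4

First find concert pitch: the alto flute sounds a perfect fourth below written, so C-flat4 C5 C-double-sharp4 C4 sounds Gb3 G4 G##3 G3.
Then write for Eb alto saxophone: it sounds a major sixth below written, so the part must be a major sixth above concert.
Gb3 → Eb4
G4 → E5
G##3 → E##4
G3 → E4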